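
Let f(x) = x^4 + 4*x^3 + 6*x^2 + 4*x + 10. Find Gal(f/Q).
V_4, the Klein four-group

The polynomial is an irreducible quartic over Q and its discriminant is 186624 = 432^2, a perfect square, so the Galois group is contained in A_4. The resolvent cubic y^3 - 6*y^2 - 24*y + 64 splits completely over Q, which gives the Klein four-group V_4.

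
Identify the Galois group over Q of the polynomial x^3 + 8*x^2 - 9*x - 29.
The polynomial is an irreducible cubic over Q and its discriminant is 82369 = 287^2, a perfect square. For an irreducible cubic, a square discriminant forces the Galois group to be A_3, the cyclic group of order 3.

C_3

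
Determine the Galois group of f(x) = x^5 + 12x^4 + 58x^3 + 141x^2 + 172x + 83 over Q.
5T2: D_5

The polynomial f is an irreducible quintic over Q, so G = Gal(f/Q) is a transitive subgroup of S_5: one of C_5 (5T1, order 5), D_5 (5T2, order 10), F_20 (5T3, order 20), A_5 (5T4, order 60) or S_5 (5T5, order 120). The discriminant of f is 2209 = 47^2, a perfect square, so G is contained in A_5. The transitive groups of degree 5 contained in A_5 are: C_5 (5T1, order 5), D_5 (5T2, order 10), A_5 (5T4, order 60). By Dedekind's theorem, for a prime p not dividing disc(f) the degrees of the irreducible factors of f mod p form the cycle type of an element of G. Factoring f modulo the 23 such primes p <= 89 (skipping 47, which divides the discriminant), each new pattern first appears at: mod 2: f = (x^5 + x^2 + 1), pattern 5; mod 5: f = (x + 1)(x^2 + 2x + 3)(x^2 + 4x + 1), pattern 2+2+1; mod 83: f = (x)(x + 56)(x + 62)(x + 70)(x + 73), pattern 1+1+1+1+1. No other pattern occurs in this range, so the set of observed cycle types is {5, 2+2+1, 1+1+1+1+1}. The candidates containing elements of all these cycle types are D_5 (5T2) of order 10, A_5 (5T4) of order 60; the others are excluded. The observed types are precisely the cycle types that occur in D_5 (5T2). Each of the other remaining candidates has further cycle types, and by the Chebotarev density theorem the matching factorization patterns would occur for a proportion of primes equal to their share of the group: A_5 (5T4) additionally contains elements of type 3+1+1 (20 of its 60 elements, about 33% of primes). None of the 23 primes tested shows any such pattern (for each of these groups the chance of that is below 10^-4), which rules them out. Hence G = D_5 (5T2), of order 10.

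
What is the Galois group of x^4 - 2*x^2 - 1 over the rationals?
The polynomial is an irreducible quartic over Q and its discriminant is -1024, which is not a perfect square, so the Galois group is not contained in A_4. The resolvent cubic y^3 + 2*y^2 + 4*y + 8 has exactly one rational root, so the Galois group is C_4 or D_4. The quartic remains irreducible over Q(sqrt(disc)), so the group is D_4.

D_4 (also written D4)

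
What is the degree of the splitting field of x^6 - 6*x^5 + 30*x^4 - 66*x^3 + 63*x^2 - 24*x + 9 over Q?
The degree of the splitting field over Q equals the order of the Galois group, so first determine the group. The polynomial f is an irreducible sextic over Q, so G = Gal(f/Q) is one of the 16 transitive subgroups 6T1, ..., 6T16 of S_6. The discriminant of f is -5217636731328, which is not a perfect square, so G is not contained in A_6. The transitive groups of degree 6 not contained in A_6 are: C_6 (6T1, order 6), S_3 (6T2, order 6), D_6 (6T3, order 12), C_3 x S_3 (6T5, order 18), A_4 x C_2 (6T6, order 24), S_4 (6T8, order 24), S_3 x S_3 (6T9, order 36), S_4 x C_2 (6T11, order 48), (S_3 x S_3) : C_2 (6T13, order 72), PGL(2,5) (6T14, order 120), S_6 (6T16, order 720). By Dedekind's theorem, for a prime p not dividing disc(f) the degrees of the irreducible factors of f mod p form the cycle type of an element of G. Factoring f modulo the 21 such primes p <= 89 (skipping 2, 3, 7, which divide the discriminant), each new pattern first appears at: mod 5: f = (x^6 + 4x^5 + 4x^3 + 3x^2 + x + 4), pattern 6; mod 11: f = (x + 2)(x^5 + 3x^4 + 2x^3 + 7x^2 + 5x + 10), pattern 5+1; mod 13: f = (x + 2)(x + 4)(x^4 + x^3 + 3x^2 + 12x + 6), pattern 4+1+1; mod 23: f = (x + 10)(x + 12)(x^2 + 3x + 16)(x^2 + 15x + 5), pattern 2+2+1+1; mod 43: f = (x^3 + 2x^2 + 24x + 7)(x^3 + 35x^2 + 22x + 32), pattern 3+3; mod 61: f = (x^2 + 3x + 30)(x^2 + 14x + 43)(x^2 + 38x + 1), pattern 2+2+2. No other pattern occurs in this range, so the set of observed cycle types is {6, 5+1, 4+1+1, 2+2+1+1, 3+3, 2+2+2}. The candidates containing elements of all these cycle types are PGL(2,5) (6T14) of order 120, S_6 (6T16) of order 720; the others are excluded. The observed types are precisely the cycle types that occur in PGL(2,5) (6T14) (apart from the identity). Each of the other remaining candidates has further cycle types, and by the Chebotarev density theorem the matching factorization patterns would occur for a proportion of primes equal to their share of the group: S_6 (6T16) additionally contains elements of type 4+2, 3+2+1, 3+1+1+1, 2+1+1+1+1 (265 of its 720 elements, about 37% of primes). None of the 21 primes tested shows any such pattern (for each of these groups the chance of that is below 10^-4), which rules them out. Hence G = PGL(2,5) (6T14), of order 120. The Galois group PGL(2,5) (6T14) has order 120, so the splitting field has degree 120 over Q.

120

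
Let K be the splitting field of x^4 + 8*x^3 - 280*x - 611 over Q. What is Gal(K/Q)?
D_4, the dihedral group of order 8

The polynomial is an irreducible quartic over Q and its discriminant is -41726700288, which is not a perfect square, so the Galois group is not contained in A_4. The resolvent cubic y^3 + 204*y - 39296 has exactly one rational root, so the Galois group is C_4 or D_4. The quartic remains irreducible over Q(sqrt(disc)), so the group is D_4.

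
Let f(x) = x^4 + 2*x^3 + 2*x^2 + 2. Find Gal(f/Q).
The polynomial is an irreducible quartic over Q and its discriminant is 3136 = 56^2, a perfect square, so the Galois group is contained in A_4. The resolvent cubic y^3 - 2*y^2 - 8*y + 8 is irreducible over Q. An irreducible resolvent with square discriminant gives A_4.

A_4 (also written A4)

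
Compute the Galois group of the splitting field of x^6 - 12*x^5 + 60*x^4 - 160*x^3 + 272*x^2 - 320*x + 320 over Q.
S_4 x C_2 (order 48)

The polynomial f is an irreducible sextic over Q, so G = Gal(f/Q) is one of the 16 transitive subgroups 6T1, ..., 6T16 of S_6. The discriminant of f is -2693803488051200, which is not a perfect square, so G is not contained in A_6. The transitive groups of degree 6 not contained in A_6 are: C_6 (6T1, order 6), S_3 (6T2, order 6), D_6 (6T3, order 12), C_3 x S_3 (6T5, order 18), A_4 x C_2 (6T6, order 24), S_4 (6T8, order 24), S_3 x S_3 (6T9, order 36), S_4 x C_2 (6T11, order 48), (S_3 x S_3) : C_2 (6T13, order 72), PGL(2,5) (6T14, order 120), S_6 (6T16, order 720). By Dedekind's theorem, for a prime p not dividing disc(f) the degrees of the irreducible factors of f mod p form the cycle type of an element of G. Factoring f modulo the 17 such primes p <= 71 (skipping 2, 5, 7, which divide the discriminant), each new pattern first appears at: mod 3: f = (x^3 + x^2 + x + 2)(x^3 + 2x^2 + 1), pattern 3+3; mod 13: f = (x^6 + x^5 + 8x^4 + 9x^3 + 12x^2 + 5x + 8), pattern 6; mod 19: f = (x^2 + 15x + 5)(x^4 + 11x^3 + 4x^2 + 10x + 7), pattern 4+2; mod 23: f = (x + 20)(x + 22)(x^4 + 15x^3 + 2x^2 + 10x + 7), pattern 4+1+1; mod 53: f = (x^2 + 18x + 6)(x^2 + 27x + 41)(x^2 + 49x + 25), pattern 2+2+2; mod 59: f = (x + 6)(x + 49)(x^2 + 6x + 7)(x^2 + 45x + 47), pattern 2+2+1+1; mod 71: f = (x + 14)(x + 20)(x + 47)(x + 53)(x^2 + 67x + 34), pattern 2+1+1+1+1. No other pattern occurs in this range, so the set of observed cycle types is {3+3, 6, 4+2, 4+1+1, 2+2+2, 2+2+1+1, 2+1+1+1+1}. The candidates containing elements of all these cycle types are S_4 x C_2 (6T11) of order 48, S_6 (6T16) of order 720; the others are excluded. The observed types are precisely the cycle types that occur in S_4 x C_2 (6T11) (apart from the identity). Each of the other remaining candidates has further cycle types, and by the Chebotarev density theorem the matching factorization patterns would occur for a proportion of primes equal to their share of the group: S_6 (6T16) additionally contains elements of type 5+1, 3+2+1, 3+1+1+1 (304 of its 720 elements, about 42% of primes). None of the 17 primes tested shows any such pattern (for each of these groups the chance of that is below 10^-4), which rules them out. Hence G = S_4 x C_2 (6T11), of order 48.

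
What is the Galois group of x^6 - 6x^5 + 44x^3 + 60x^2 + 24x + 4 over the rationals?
The polynomial f is an irreducible sextic over Q, so G = Gal(f/Q) is one of the 16 transitive subgroups 6T1, ..., 6T16 of S_6. The discriminant of f is -860859187200, which is not a perfect square, so G is not contained in A_6. The transitive groups of degree 6 not contained in A_6 are: C_6 (6T1, order 6), S_3 (6T2, order 6), D_6 (6T3, order 12), C_3 x S_3 (6T5, order 18), A_4 x C_2 (6T6, order 24), S_4 (6T8, order 24), S_3 x S_3 (6T9, order 36), S_4 x C_2 (6T11, order 48), (S_3 x S_3) : C_2 (6T13, order 72), PGL(2,5) (6T14, order 120), S_6 (6T16, order 720). By Dedekind's theorem, for a prime p not dividing disc(f) the degrees of the irreducible factors of f mod p form the cycle type of an element of G. Factoring f modulo the 23 such primes p <= 103 (skipping 2, 3, 5, 31, which divide the discriminant), each new pattern first appears at: mod 7: f = (x^3 + 2x^2 + 4x + 5)(x^3 + 6x^2 + 5x + 5), pattern 3+3; mod 11: f = (x^2 + 9)(x^2 + x + 4)(x^2 + 4x + 5), pattern 2+2+2; mod 43: f = (x + 6)(x + 17)(x + 24)(x + 38)(x + 40)(x + 41), pattern 1+1+1+1+1+1. No other pattern occurs in this range, so the set of observed cycle types is {3+3, 2+2+2, 1+1+1+1+1+1}. The candidates containing elements of all these cycle types are C_6 (6T1) of order 6, S_3 (6T2) of order 6, D_6 (6T3) of order 12, C_3 x S_3 (6T5) of order 18, A_4 x C_2 (6T6) of order 24, S_4 (6T8) of order 24, S_3 x S_3 (6T9) of order 36, S_4 x C_2 (6T11) of order 48, (S_3 x S_3) : C_2 (6T13) of order 72, PGL(2,5) (6T14) of order 120, S_6 (6T16) of order 720; the others are excluded. The observed types are precisely the cycle types that occur in S_3 (6T2). Each of the other remaining candidates has further cycle types, and by the Chebotarev density theorem the matching factorization patterns would occur for a proportion of primes equal to their share of the group: C_6 (6T1) additionally contains elements of type 6 (2 of its 6 elements, about 33% of primes); D_6 (6T3) additionally contains elements of type 6, 2+2+1+1 (5 of its 12 elements, about 42% of primes); C_3 x S_3 (6T5) additionally contains elements of type 6, 3+1+1+1 (10 of its 18 elements, about 56% of primes); A_4 x C_2 (6T6) additionally contains elements of type 6, 2+2+1+1, 2+1+1+1+1 (14 of its 24 elements, about 58% of primes); S_4 (6T8) additionally contains elements of type 4+1+1, 2+2+1+1 (9 of its 24 elements, about 38% of primes); S_3 x S_3 (6T9) additionally contains elements of type 6, 3+1+1+1, 2+2+1+1 (25 of its 36 elements, about 69% of primes); S_4 x C_2 (6T11) additionally contains elements of type 6, 4+2, 4+1+1, 2+2+1+1, 2+1+1+1+1 (32 of its 48 elements, about 67% of primes); (S_3 x S_3) : C_2 (6T13) additionally contains elements of type 6, 4+2, 3+2+1, 3+1+1+1, 2+2+1+1, 2+1+1+1+1 (61 of its 72 elements, about 85% of primes); PGL(2,5) (6T14) additionally contains elements of type 6, 5+1, 4+1+1, 2+2+1+1 (89 of its 120 elements, about 74% of primes); S_6 (6T16) additionally contains elements of type 6, 5+1, 4+2, 4+1+1, 3+2+1, 3+1+1+1, 2+2+1+1, 2+1+1+1+1 (664 of its 720 elements, about 92% of primes). None of the 23 primes tested shows any such pattern (for each of these groups the chance of that is below 10^-4), which rules them out. Hence G = S_3 (6T2), of order 6.

S_3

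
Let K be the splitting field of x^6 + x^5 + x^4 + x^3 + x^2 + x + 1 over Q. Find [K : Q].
The degree of the splitting field over Q equals the order of the Galois group, so first determine the group. The polynomial f is an irreducible sextic over Q, so G = Gal(f/Q) is one of the 16 transitive subgroups 6T1, ..., 6T16 of S_6. The discriminant of f is -16807, which is not a perfect square, so G is not contained in A_6. The transitive groups of degree 6 not contained in A_6 are: C_6 (6T1, order 6), S_3 (6T2, order 6), D_6 (6T3, order 12), C_3 x S_3 (6T5, order 18), A_4 x C_2 (6T6, order 24), S_4 (6T8, order 24), S_3 x S_3 (6T9, order 36), S_4 x C_2 (6T11, order 48), (S_3 x S_3) : C_2 (6T13, order 72), PGL(2,5) (6T14, order 120), S_6 (6T16, order 720). By Dedekind's theorem, for a prime p not dividing disc(f) the degrees of the irreducible factors of f mod p form the cycle type of an element of G. Factoring f modulo the 37 such primes p <= 163 (skipping 7, which divides the discriminant), each new pattern first appears at: mod 2: f = (x^3 + x + 1)(x^3 + x^2 + 1), pattern 3+3; mod 3: f = (x^6 + x^5 + x^4 + x^3 + x^2 + x + 1), pattern 6; mod 13: f = (x^2 + 3x + 1)(x^2 + 5x + 1)(x^2 + 6x + 1), pattern 2+2+2; mod 29: f = (x + 4)(x + 5)(x + 6)(x + 9)(x + 13)(x + 22), pattern 1+1+1+1+1+1. No other pattern occurs in this range, so the set of observed cycle types is {3+3, 6, 2+2+2, 1+1+1+1+1+1}. The candidates containing elements of all these cycle types are C_6 (6T1) of order 6, D_6 (6T3) of order 12, C_3 x S_3 (6T5) of order 18, A_4 x C_2 (6T6) of order 24, S_3 x S_3 (6T9) of order 36, S_4 x C_2 (6T11) of order 48, (S_3 x S_3) : C_2 (6T13) of order 72, PGL(2,5) (6T14) of order 120, S_6 (6T16) of order 720; the others are excluded. The observed types are precisely the cycle types that occur in C_6 (6T1). Each of the other remaining candidates has further cycle types, and by the Chebotarev density theorem the matching factorization patterns would occur for a proportion of primes equal to their share of the group: D_6 (6T3) additionally contains elements of type 2+2+1+1 (3 of its 12 elements, about 25% of primes); C_3 x S_3 (6T5) additionally contains elements of type 3+1+1+1 (4 of its 18 elements, about 22% of primes); A_4 x C_2 (6T6) additionally contains elements of type 2+2+1+1, 2+1+1+1+1 (6 of its 24 elements, about 25% of primes); S_3 x S_3 (6T9) additionally contains elements of type 3+1+1+1, 2+2+1+1 (13 of its 36 elements, about 36% of primes); S_4 x C_2 (6T11) additionally contains elements of type 4+2, 4+1+1, 2+2+1+1, 2+1+1+1+1 (24 of its 48 elements, about 50% of primes); (S_3 x S_3) : C_2 (6T13) additionally contains elements of type 4+2, 3+2+1, 3+1+1+1, 2+2+1+1, 2+1+1+1+1 (49 of its 72 elements, about 68% of primes); PGL(2,5) (6T14) additionally contains elements of type 5+1, 4+1+1, 2+2+1+1 (69 of its 120 elements, about 58% of primes); S_6 (6T16) additionally contains elements of type 5+1, 4+2, 4+1+1, 3+2+1, 3+1+1+1, 2+2+1+1, 2+1+1+1+1 (544 of its 720 elements, about 76% of primes). None of the 37 primes tested shows any such pattern (for each of these groups the chance of that is below 10^-4), which rules them out. Hence G = C_6 (6T1), of order 6. The Galois group C_6 (6T1) has order 6, so the splitting field has degree 6 over Q.

6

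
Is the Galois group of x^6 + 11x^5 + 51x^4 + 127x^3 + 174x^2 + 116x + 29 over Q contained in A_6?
Yes

The polynomial is irreducible of degree 6 over Q. Its discriminant is 525625 = 725^2, a perfect square. A Galois group lies in the alternating group exactly when the discriminant is a square in Q, so the Galois group ((C_3 x C_3) : C_4) is contained in A_6.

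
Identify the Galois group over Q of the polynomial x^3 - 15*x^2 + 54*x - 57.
The polynomial is an irreducible cubic over Q and its discriminant is 81 = 9^2, a perfect square. For an irreducible cubic, a square discriminant forces the Galois group to be A_3, the cyclic group of order 3.

C_3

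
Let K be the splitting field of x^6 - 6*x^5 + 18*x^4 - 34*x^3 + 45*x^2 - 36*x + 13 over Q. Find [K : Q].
120

The degree of the splitting field over Q equals the order of the Galois group, so first determine the group. The polynomial f is an irreducible sextic over Q, so G = Gal(f/Q) is one of the 16 transitive subgroups 6T1, ..., 6T16 of S_6. The discriminant of f is -16003008, which is not a perfect square, so G is not contained in A_6. The transitive groups of degree 6 not contained in A_6 are: C_6 (6T1, order 6), S_3 (6T2, order 6), D_6 (6T3, order 12), C_3 x S_3 (6T5, order 18), A_4 x C_2 (6T6, order 24), S_4 (6T8, order 24), S_3 x S_3 (6T9, order 36), S_4 x C_2 (6T11, order 48), (S_3 x S_3) : C_2 (6T13, order 72), PGL(2,5) (6T14, order 120), S_6 (6T16, order 720). By Dedekind's theorem, for a prime p not dividing disc(f) the degrees of the irreducible factors of f mod p form the cycle type of an element of G. Factoring f modulo the 21 such primes p <= 89 (skipping 2, 3, 7, which divide the discriminant), each new pattern first appears at: mod 5: f = (x^6 + 4x^5 + 3x^4 + x^3 + 4x + 3), pattern 6; mod 11: f = (x + 8)(x^5 + 8x^4 + 9x^3 + 4x^2 + 2x + 3), pattern 5+1; mod 13: f = (x)(x + 4)(x^4 + 3x^3 + 6x^2 + 7x + 4), pattern 4+1+1; mod 23: f = (x + 2)(x + 6)(x^2 + 3x + 21)(x^2 + 6x + 10), pattern 2+2+1+1; mod 43: f = (x^3 + 16x^2 + 30x + 18)(x^3 + 21x^2 + 39x + 27), pattern 3+3; mod 61: f = (x^2 + 30x + 2)(x^2 + 41x + 31)(x^2 + 45x + 13), pattern 2+2+2. No other pattern occurs in this range, so the set of observed cycle types is {6, 5+1, 4+1+1, 2+2+1+1, 3+3, 2+2+2}. The candidates containing elements of all these cycle types are PGL(2,5) (6T14) of order 120, S_6 (6T16) of order 720; the others are excluded. The observed types are precisely the cycle types that occur in PGL(2,5) (6T14) (apart from the identity). Each of the other remaining candidates has further cycle types, and by the Chebotarev density theorem the matching factorization patterns would occur for a proportion of primes equal to their share of the group: S_6 (6T16) additionally contains elements of type 4+2, 3+2+1, 3+1+1+1, 2+1+1+1+1 (265 of its 720 elements, about 37% of primes). None of the 21 primes tested shows any such pattern (for each of these groups the chance of that is below 10^-4), which rules them out. Hence G = PGL(2,5) (6T14), of order 120. The Galois group PGL(2,5) (6T14) has order 120, so the splitting field has degree 120 over Q.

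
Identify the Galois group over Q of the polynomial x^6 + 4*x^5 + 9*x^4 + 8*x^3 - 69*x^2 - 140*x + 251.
(C_3 x C_3) : C_4 (also written G36+)

The polynomial f is an irreducible sextic over Q, so G = Gal(f/Q) is one of the 16 transitive subgroups 6T1, ..., 6T16 of S_6. The discriminant of f is 564385546240000 = 23756800^2, a perfect square, so G is contained in A_6. The transitive groups of degree 6 contained in A_6 are: A_4 (6T4, order 12), S_4 (6T7, order 24), (C_3 x C_3) : C_4 (6T10, order 36), PSL(2,5) (6T12, order 60), A_6 (6T15, order 360). By Dedekind's theorem, for a prime p not dividing disc(f) the degrees of the irreducible factors of f mod p form the cycle type of an element of G. Factoring f modulo the 19 such primes p <= 79 (skipping 2, 5, 29, which divide the discriminant), each new pattern first appears at: mod 3: f = (x^2 + 2x + 2)(x^4 + 2x^3 + x + 1), pattern 4+2; mod 11: f = (x^3 + 6x^2 + 8x + 10)(x^3 + 9x^2 + 2x + 2), pattern 3+3; mod 19: f = (x + 15)(x + 17)(x^2 + 13x + 13)(x^2 + 16x + 11), pattern 2+2+1+1; mod 61: f = (x + 6)(x + 39)(x + 53)(x^3 + 28x^2 + 14x + 10), pattern 3+1+1+1. No other pattern occurs in this range, so the set of observed cycle types is {4+2, 3+3, 2+2+1+1, 3+1+1+1}. The candidates containing elements of all these cycle types are (C_3 x C_3) : C_4 (6T10) of order 36, A_6 (6T15) of order 360; the others are excluded. The observed types are precisely the cycle types that occur in (C_3 x C_3) : C_4 (6T10) (apart from the identity). Each of the other remaining candidates has further cycle types, and by the Chebotarev density theorem the matching factorization patterns would occur for a proportion of primes equal to their share of the group: A_6 (6T15) additionally contains elements of type 5+1 (144 of its 360 elements, about 40% of primes). None of the 19 primes tested shows any such pattern (for each of these groups the chance of that is below 10^-4), which rules them out. Hence G = (C_3 x C_3) : C_4 (6T10), of order 36.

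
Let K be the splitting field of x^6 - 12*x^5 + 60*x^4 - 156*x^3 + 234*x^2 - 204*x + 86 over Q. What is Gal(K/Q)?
The polynomial f is an irreducible sextic over Q, so G = Gal(f/Q) is one of the 16 transitive subgroups 6T1, ..., 6T16 of S_6. The discriminant of f is -37744330752, which is not a perfect square, so G is not contained in A_6. The transitive groups of degree 6 not contained in A_6 are: C_6 (6T1, order 6), S_3 (6T2, order 6), D_6 (6T3, order 12), C_3 x S_3 (6T5, order 18), A_4 x C_2 (6T6, order 24), S_4 (6T8, order 24), S_3 x S_3 (6T9, order 36), S_4 x C_2 (6T11, order 48), (S_3 x S_3) : C_2 (6T13, order 72), PGL(2,5) (6T14, order 120), S_6 (6T16, order 720). By Dedekind's theorem, for a prime p not dividing disc(f) the degrees of the irreducible factors of f mod p form the cycle type of an element of G. Factoring f modulo the 79 such primes p <= 421 (skipping 2, 3, 53, which divide the discriminant), each new pattern first appears at: mod 5: f = (x^2 + 2)(x^2 + x + 2)(x^2 + 2x + 4), pattern 2+2+2; mod 7: f = (x^6 + 2x^5 + 4x^4 + 5x^3 + 3x^2 + 6x + 2), pattern 6; mod 11: f = (x + 3)(x + 7)(x^2 + 2x + 4)(x^2 + 9x + 6), pattern 2+2+1+1; mod 19: f = (x^3 + 13x^2 + 11x + 2)(x^3 + 13x^2 + 13x + 5), pattern 3+3; mod 43: f = (x)(x + 8)(x + 9)(x + 29)(x + 35)(x + 36), pattern 1+1+1+1+1+1. No other pattern occurs in this range, so the set of observed cycle types is {2+2+2, 6, 2+2+1+1, 3+3, 1+1+1+1+1+1}. The candidates containing elements of all these cycle types are D_6 (6T3) of order 12, A_4 x C_2 (6T6) of order 24, S_3 x S_3 (6T9) of order 36, S_4 x C_2 (6T11) of order 48, (S_3 x S_3) : C_2 (6T13) of order 72, PGL(2,5) (6T14) of order 120, S_6 (6T16) of order 720; the others are excluded. The observed types are precisely the cycle types that occur in D_6 (6T3). Each of the other remaining candidates has further cycle types, and by the Chebotarev density theorem the matching factorization patterns would occur for a proportion of primes equal to their share of the group: A_4 x C_2 (6T6) additionally contains elements of type 2+1+1+1+1 (3 of its 24 elements, about 12% of primes); S_3 x S_3 (6T9) additionally contains elements of type 3+1+1+1 (4 of its 36 elements, about 11% of primes); S_4 x C_2 (6T11) additionally contains elements of type 4+2, 4+1+1, 2+1+1+1+1 (15 of its 48 elements, about 31% of primes); (S_3 x S_3) : C_2 (6T13) additionally contains elements of type 4+2, 3+2+1, 3+1+1+1, 2+1+1+1+1 (40 of its 72 elements, about 56% of primes); PGL(2,5) (6T14) additionally contains elements of type 5+1, 4+1+1 (54 of its 120 elements, about 45% of primes); S_6 (6T16) additionally contains elements of type 5+1, 4+2, 4+1+1, 3+2+1, 3+1+1+1, 2+1+1+1+1 (499 of its 720 elements, about 69% of primes). None of the 79 primes tested shows any such pattern (for each of these groups the chance of that is below 10^-4), which rules them out. Hence G = D_6 (6T3), of order 12.

D_6 (order 12)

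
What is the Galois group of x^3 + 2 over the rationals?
S_3 (also written S3)

The polynomial is an irreducible cubic over Q and its discriminant is -108, which is not a perfect square. For an irreducible cubic, a non-square discriminant gives Galois group S_3.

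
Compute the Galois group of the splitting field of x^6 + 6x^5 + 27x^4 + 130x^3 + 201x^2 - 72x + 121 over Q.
The polynomial f is an irreducible sextic over Q, so G = Gal(f/Q) is one of the 16 transitive subgroups 6T1, ..., 6T16 of S_6. The discriminant of f is 407330802770688, which is not a perfect square, so G is not contained in A_6. The transitive groups of degree 6 not contained in A_6 are: C_6 (6T1, order 6), S_3 (6T2, order 6), D_6 (6T3, order 12), C_3 x S_3 (6T5, order 18), A_4 x C_2 (6T6, order 24), S_4 (6T8, order 24), S_3 x S_3 (6T9, order 36), S_4 x C_2 (6T11, order 48), (S_3 x S_3) : C_2 (6T13, order 72), PGL(2,5) (6T14, order 120), S_6 (6T16, order 720). By Dedekind's theorem, for a prime p not dividing disc(f) the degrees of the irreducible factors of f mod p form the cycle type of an element of G. Factoring f modulo the 22 such primes p <= 97 (skipping 2, 3, 37, which divide the discriminant), each new pattern first appears at: mod 5: f = (x^6 + x^5 + 2x^4 + x^2 + 3x + 1), pattern 6; mod 11: f = (x)(x + 1)(x^2 + 2x + 10)(x^2 + 3x + 6), pattern 2+2+1+1; mod 13: f = (x + 1)(x + 4)(x + 11)(x^3 + 3x^2 + 11x + 6), pattern 3+1+1+1; mod 31: f = (x^2 + 5x + 15)(x^2 + 11x + 25)(x^2 + 21x + 30), pattern 2+2+2; mod 97: f = (x^3 + 3x^2 + 46x + 22)(x^3 + 3x^2 + 69x + 54), pattern 3+3. No other pattern occurs in this range, so the set of observed cycle types is {6, 2+2+1+1, 3+1+1+1, 2+2+2, 3+3}. The candidates containing elements of all these cycle types are S_3 x S_3 (6T9) of order 36, (S_3 x S_3) : C_2 (6T13) of order 72, S_6 (6T16) of order 720; the others are excluded. The observed types are precisely the cycle types that occur in S_3 x S_3 (6T9) (apart from the identity). Each of the other remaining candidates has further cycle types, and by the Chebotarev density theorem the matching factorization patterns would occur for a proportion of primes equal to their share of the group: (S_3 x S_3) : C_2 (6T13) additionally contains elements of type 4+2, 3+2+1, 2+1+1+1+1 (36 of its 72 elements, about 50% of primes); S_6 (6T16) additionally contains elements of type 5+1, 4+2, 4+1+1, 3+2+1, 2+1+1+1+1 (459 of its 720 elements, about 64% of primes). None of the 22 primes tested shows any such pattern (for each of these groups the chance of that is below 10^-4), which rules them out. Hence G = S_3 x S_3 (6T9), of order 36.

S_3 x S_3, the direct product S_3 x S_3 in its degree-6 action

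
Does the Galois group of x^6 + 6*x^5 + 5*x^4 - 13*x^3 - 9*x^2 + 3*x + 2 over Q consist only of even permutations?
The polynomial is irreducible of degree 6 over Q. Its discriminant is 30991489 = 5567^2, a perfect square. A Galois group lies in the alternating group exactly when the discriminant is a square in Q, so the Galois group (PSL(2,5)) is contained in A_6.

Yes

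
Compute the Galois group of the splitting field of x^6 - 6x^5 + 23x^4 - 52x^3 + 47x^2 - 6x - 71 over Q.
A_4 (also written A4)

The polynomial f is an irreducible sextic over Q, so G = Gal(f/Q) is one of the 16 transitive subgroups 6T1, ..., 6T16 of S_6. The discriminant of f is 164995463643136 = 12845056^2, a perfect square, so G is contained in A_6. The transitive groups of degree 6 contained in A_6 are: A_4 (6T4, order 12), S_4 (6T7, order 24), (C_3 x C_3) : C_4 (6T10, order 36), PSL(2,5) (6T12, order 60), A_6 (6T15, order 360). By Dedekind's theorem, for a prime p not dividing disc(f) the degrees of the irreducible factors of f mod p form the cycle type of an element of G. Factoring f modulo the 33 such primes p <= 149 (skipping 2, 7, which divide the discriminant), each new pattern first appears at: mod 3: f = (x^3 + x^2 + x + 2)(x^3 + 2x^2 + 2x + 2), pattern 3+3; mod 13: f = (x + 3)(x + 8)(x^2 + 11x + 6)(x^2 + 11x + 7), pattern 2+2+1+1. No other pattern occurs in this range, so the set of observed cycle types is {3+3, 2+2+1+1}. The candidates containing elements of all these cycle types are A_4 (6T4) of order 12, S_4 (6T7) of order 24, (C_3 x C_3) : C_4 (6T10) of order 36, PSL(2,5) (6T12) of order 60, A_6 (6T15) of order 360; the others are excluded. The observed types are precisely the cycle types that occur in A_4 (6T4) (apart from the identity). Each of the other remaining candidates has further cycle types, and by the Chebotarev density theorem the matching factorization patterns would occur for a proportion of primes equal to their share of the group: S_4 (6T7) additionally contains elements of type 4+2 (6 of its 24 elements, about 25% of primes); (C_3 x C_3) : C_4 (6T10) additionally contains elements of type 4+2, 3+1+1+1 (22 of its 36 elements, about 61% of primes); PSL(2,5) (6T12) additionally contains elements of type 5+1 (24 of its 60 elements, about 40% of primes); A_6 (6T15) additionally contains elements of type 5+1, 4+2, 3+1+1+1 (274 of its 360 elements, about 76% of primes). None of the 33 primes tested shows any such pattern (for each of these groups the chance of that is below 10^-4), which rules them out. Hence G = A_4 (6T4), of order 12.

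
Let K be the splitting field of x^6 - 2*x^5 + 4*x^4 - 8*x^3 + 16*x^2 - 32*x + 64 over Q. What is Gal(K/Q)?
C_6, the cyclic group of order 6

The polynomial f is an irreducible sextic over Q, so G = Gal(f/Q) is one of the 16 transitive subgroups 6T1, ..., 6T16 of S_6. The discriminant of f is -18046378835968, which is not a perfect square, so G is not contained in A_6. The transitive groups of degree 6 not contained in A_6 are: C_6 (6T1, order 6), S_3 (6T2, order 6), D_6 (6T3, order 12), C_3 x S_3 (6T5, order 18), A_4 x C_2 (6T6, order 24), S_4 (6T8, order 24), S_3 x S_3 (6T9, order 36), S_4 x C_2 (6T11, order 48), (S_3 x S_3) : C_2 (6T13, order 72), PGL(2,5) (6T14, order 120), S_6 (6T16, order 720). By Dedekind's theorem, for a prime p not dividing disc(f) the degrees of the irreducible factors of f mod p form the cycle type of an element of G. Factoring f modulo the 37 such primes p <= 167 (skipping 2, 7, which divide the discriminant), each new pattern first appears at: mod 3: f = (x^6 + x^5 + x^4 + x^3 + x^2 + x + 1), pattern 6; mod 11: f = (x^3 + x^2 + 5x + 8)(x^3 + 8x^2 + 2x + 8), pattern 3+3; mod 13: f = (x^2 + x + 4)(x^2 + 3x + 4)(x^2 + 7x + 4), pattern 2+2+2; mod 29: f = (x + 3)(x + 11)(x + 14)(x + 17)(x + 19)(x + 21), pattern 1+1+1+1+1+1. No other pattern occurs in this range, so the set of observed cycle types is {6, 3+3, 2+2+2, 1+1+1+1+1+1}. The candidates containing elements of all these cycle types are C_6 (6T1) of order 6, D_6 (6T3) of order 12, C_3 x S_3 (6T5) of order 18, A_4 x C_2 (6T6) of order 24, S_3 x S_3 (6T9) of order 36, S_4 x C_2 (6T11) of order 48, (S_3 x S_3) : C_2 (6T13) of order 72, PGL(2,5) (6T14) of order 120, S_6 (6T16) of order 720; the others are excluded. The observed types are precisely the cycle types that occur in C_6 (6T1). Each of the other remaining candidates has further cycle types, and by the Chebotarev density theorem the matching factorization patterns would occur for a proportion of primes equal to their share of the group: D_6 (6T3) additionally contains elements of type 2+2+1+1 (3 of its 12 elements, about 25% of primes); C_3 x S_3 (6T5) additionally contains elements of type 3+1+1+1 (4 of its 18 elements, about 22% of primes); A_4 x C_2 (6T6) additionally contains elements of type 2+2+1+1, 2+1+1+1+1 (6 of its 24 elements, about 25% of primes); S_3 x S_3 (6T9) additionally contains elements of type 3+1+1+1, 2+2+1+1 (13 of its 36 elements, about 36% of primes); S_4 x C_2 (6T11) additionally contains elements of type 4+2, 4+1+1, 2+2+1+1, 2+1+1+1+1 (24 of its 48 elements, about 50% of primes); (S_3 x S_3) : C_2 (6T13) additionally contains elements of type 4+2, 3+2+1, 3+1+1+1, 2+2+1+1, 2+1+1+1+1 (49 of its 72 elements, about 68% of primes); PGL(2,5) (6T14) additionally contains elements of type 5+1, 4+1+1, 2+2+1+1 (69 of its 120 elements, about 58% of primes); S_6 (6T16) additionally contains elements of type 5+1, 4+2, 4+1+1, 3+2+1, 3+1+1+1, 2+2+1+1, 2+1+1+1+1 (544 of its 720 elements, about 76% of primes). None of the 37 primes tested shows any such pattern (for each of these groups the chance of that is below 10^-4), which rules them out. Hence G = C_6 (6T1), of order 6.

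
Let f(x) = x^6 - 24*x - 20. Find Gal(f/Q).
6T15: A_6

The polynomial f is an irreducible sextic over Q, so G = Gal(f/Q) is one of the 16 transitive subgroups 6T1, ..., 6T16 of S_6. The discriminant of f is 746496000000 = 864000^2, a perfect square, so G is contained in A_6. The transitive groups of degree 6 contained in A_6 are: A_4 (6T4, order 12), S_4 (6T7, order 24), (C_3 x C_3) : C_4 (6T10, order 36), PSL(2,5) (6T12, order 60), A_6 (6T15, order 360). By Dedekind's theorem, for a prime p not dividing disc(f) the degrees of the irreducible factors of f mod p form the cycle type of an element of G. Factoring f modulo the 6 such primes p <= 23 (skipping 2, 3, 5, which divide the discriminant), each new pattern first appears at: mod 7: f = (x + 4)(x^5 + 3x^4 + 2x^3 + 6x^2 + 4x + 2), pattern 5+1; mod 23: f = (x + 2)(x + 11)(x + 16)(x^3 + 17x^2 + 13x + 7), pattern 3+1+1+1. No other pattern occurs in this range, so the set of observed cycle types is {5+1, 3+1+1+1}. Among the candidates above, the only group containing elements of all these cycle types is A_6 (6T15) — each of A_4 (6T4), S_4 (6T7), (C_3 x C_3) : C_4 (6T10), PSL(2,5) (6T12) lacks at least one of them. Hence G = A_6 (6T15), of order 360.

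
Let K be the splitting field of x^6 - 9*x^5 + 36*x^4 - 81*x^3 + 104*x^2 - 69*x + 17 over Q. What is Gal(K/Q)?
The polynomial f is an irreducible sextic over Q, so G = Gal(f/Q) is one of the 16 transitive subgroups 6T1, ..., 6T16 of S_6. The discriminant of f is 810448, which is not a perfect square, so G is not contained in A_6. The transitive groups of degree 6 not contained in A_6 are: C_6 (6T1, order 6), S_3 (6T2, order 6), D_6 (6T3, order 12), C_3 x S_3 (6T5, order 18), A_4 x C_2 (6T6, order 24), S_4 (6T8, order 24), S_3 x S_3 (6T9, order 36), S_4 x C_2 (6T11, order 48), (S_3 x S_3) : C_2 (6T13, order 72), PGL(2,5) (6T14, order 120), S_6 (6T16, order 720). By Dedekind's theorem, for a prime p not dividing disc(f) the degrees of the irreducible factors of f mod p form the cycle type of an element of G. Factoring f modulo the 22 such primes p <= 89 (skipping 2, 37, which divide the discriminant), each new pattern first appears at: mod 3: f = (x^3 + x^2 + 2x + 1)(x^3 + 2x^2 + 2x + 2), pattern 3+3; mod 5: f = (x^2 + x + 2)(x^2 + 2x + 4)(x^2 + 3x + 4), pattern 2+2+2; mod 17: f = (x)(x + 14)(x^4 + 11x^3 + x^2 + 7x + 6), pattern 4+1+1; mod 67: f = (x + 3)(x + 61)(x^2 + 64x + 42)(x^2 + 64x + 52), pattern 2+2+1+1. No other pattern occurs in this range, so the set of observed cycle types is {3+3, 2+2+2, 4+1+1, 2+2+1+1}. The candidates containing elements of all these cycle types are S_4 (6T8) of order 24, S_4 x C_2 (6T11) of order 48, PGL(2,5) (6T14) of order 120, S_6 (6T16) of order 720; the others are excluded. The observed types are precisely the cycle types that occur in S_4 (6T8) (apart from the identity). Each of the other remaining candidates has further cycle types, and by the Chebotarev density theorem the matching factorization patterns would occur for a proportion of primes equal to their share of the group: S_4 x C_2 (6T11) additionally contains elements of type 6, 4+2, 2+1+1+1+1 (17 of its 48 elements, about 35% of primes); PGL(2,5) (6T14) additionally contains elements of type 6, 5+1 (44 of its 120 elements, about 37% of primes); S_6 (6T16) additionally contains elements of type 6, 5+1, 4+2, 3+2+1, 3+1+1+1, 2+1+1+1+1 (529 of its 720 elements, about 73% of primes). None of the 22 primes tested shows any such pattern (for each of these groups the chance of that is below 10^-4), which rules them out. Hence G = S_4 (6T8), of order 24.

S_4 (order 24)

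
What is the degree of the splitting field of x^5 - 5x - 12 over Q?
The degree of the splitting field over Q equals the order of the Galois group, so first determine the group. The polynomial f is an irreducible quintic over Q, so G = Gal(f/Q) is a transitive subgroup of S_5: one of C_5 (5T1, order 5), D_5 (5T2, order 10), F_20 (5T3, order 20), A_5 (5T4, order 60) or S_5 (5T5, order 120). The discriminant of f is 64000000 = 8000^2, a perfect square, so G is contained in A_5. The transitive groups of degree 5 contained in A_5 are: C_5 (5T1, order 5), D_5 (5T2, order 10), A_5 (5T4, order 60). By Dedekind's theorem, for a prime p not dividing disc(f) the degrees of the irreducible factors of f mod p form the cycle type of an element of G. Factoring f modulo the 23 such primes p <= 97 (skipping 2, 5, which divide the discriminant), each new pattern first appears at: mod 3: f = (x)(x^2 + x + 2)(x^2 + 2x + 2), pattern 2+2+1; mod 7: f = (x^5 + 2x + 2), pattern 5. No other pattern occurs in this range, so the set of observed cycle types is {2+2+1, 5}. The candidates containing elements of all these cycle types are D_5 (5T2) of order 10, A_5 (5T4) of order 60; the others are excluded. The observed types are precisely the cycle types that occur in D_5 (5T2) (apart from the identity). Each of the other remaining candidates has further cycle types, and by the Chebotarev density theorem the matching factorization patterns would occur for a proportion of primes equal to their share of the group: A_5 (5T4) additionally contains elements of type 3+1+1 (20 of its 60 elements, about 33% of primes). None of the 23 primes tested shows any such pattern (for each of these groups the chance of that is below 10^-4), which rules them out. Hence G = D_5 (5T2), of order 10. The Galois group D_5 (5T2) has order 10, so the splitting field has degree 10 over Q.

10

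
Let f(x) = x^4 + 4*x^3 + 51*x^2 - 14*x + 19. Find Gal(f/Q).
The polynomial is an irreducible quartic over Q and its discriminant is 1947199824, which is not a perfect square, so the Galois group is not contained in A_4. The resolvent cubic y^3 - 51*y^2 - 132*y + 3376 is irreducible over Q. An irreducible resolvent with non-square discriminant gives S_4.

S_4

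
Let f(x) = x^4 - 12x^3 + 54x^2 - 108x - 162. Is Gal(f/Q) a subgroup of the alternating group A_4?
The polynomial is irreducible of degree 4 over Q. Its discriminant is -3673320192, which is not a perfect square. A Galois group lies in the alternating group exactly when the discriminant is a square in Q, so the Galois group (D_4) is not contained in A_4.

No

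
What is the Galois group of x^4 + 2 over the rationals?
D_4, the dihedral group of order 8

The polynomial is an irreducible quartic over Q and its discriminant is 2048, which is not a perfect square, so the Galois group is not contained in A_4. The resolvent cubic y^3 - 8*y has exactly one rational root, so the Galois group is C_4 or D_4. The quartic remains irreducible over Q(sqrt(disc)), so the group is D_4.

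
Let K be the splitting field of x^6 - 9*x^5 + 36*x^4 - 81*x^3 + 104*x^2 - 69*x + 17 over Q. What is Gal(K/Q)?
The polynomial f is an irreducible sextic over Q, so G = Gal(f/Q) is one of the 16 transitive subgroups 6T1, ..., 6T16 of S_6. The discriminant of f is 810448, which is not a perfect square, so G is not contained in A_6. The transitive groups of degree 6 not contained in A_6 are: C_6 (6T1, order 6), S_3 (6T2, order 6), D_6 (6T3, order 12), C_3 x S_3 (6T5, order 18), A_4 x C_2 (6T6, order 24), S_4 (6T8, order 24), S_3 x S_3 (6T9, order 36), S_4 x C_2 (6T11, order 48), (S_3 x S_3) : C_2 (6T13, order 72), PGL(2,5) (6T14, order 120), S_6 (6T16, order 720). By Dedekind's theorem, for a prime p not dividing disc(f) the degrees of the irreducible factors of f mod p form the cycle type of an element of G. Factoring f modulo the 22 such primes p <= 89 (skipping 2, 37, which divide the discriminant), each new pattern first appears at: mod 3: f = (x^3 + x^2 + 2x + 1)(x^3 + 2x^2 + 2x + 2), pattern 3+3; mod 5: f = (x^2 + x + 2)(x^2 + 2x + 4)(x^2 + 3x + 4), pattern 2+2+2; mod 17: f = (x)(x + 14)(x^4 + 11x^3 + x^2 + 7x + 6), pattern 4+1+1; mod 67: f = (x + 3)(x + 61)(x^2 + 64x + 42)(x^2 + 64x + 52), pattern 2+2+1+1. No other pattern occurs in this range, so the set of observed cycle types is {3+3, 2+2+2, 4+1+1, 2+2+1+1}. The candidates containing elements of all these cycle types are S_4 (6T8) of order 24, S_4 x C_2 (6T11) of order 48, PGL(2,5) (6T14) of order 120, S_6 (6T16) of order 720; the others are excluded. The observed types are precisely the cycle types that occur in S_4 (6T8) (apart from the identity). Each of the other remaining candidates has further cycle types, and by the Chebotarev density theorem the matching factorization patterns would occur for a proportion of primes equal to their share of the group: S_4 x C_2 (6T11) additionally contains elements of type 6, 4+2, 2+1+1+1+1 (17 of its 48 elements, about 35% of primes); PGL(2,5) (6T14) additionally contains elements of type 6, 5+1 (44 of its 120 elements, about 37% of primes); S_6 (6T16) additionally contains elements of type 6, 5+1, 4+2, 3+2+1, 3+1+1+1, 2+1+1+1+1 (529 of its 720 elements, about 73% of primes). None of the 22 primes tested shows any such pattern (for each of these groups the chance of that is below 10^-4), which rules them out. Hence G = S_4 (6T8), of order 24.

S_4 (also written S4-)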